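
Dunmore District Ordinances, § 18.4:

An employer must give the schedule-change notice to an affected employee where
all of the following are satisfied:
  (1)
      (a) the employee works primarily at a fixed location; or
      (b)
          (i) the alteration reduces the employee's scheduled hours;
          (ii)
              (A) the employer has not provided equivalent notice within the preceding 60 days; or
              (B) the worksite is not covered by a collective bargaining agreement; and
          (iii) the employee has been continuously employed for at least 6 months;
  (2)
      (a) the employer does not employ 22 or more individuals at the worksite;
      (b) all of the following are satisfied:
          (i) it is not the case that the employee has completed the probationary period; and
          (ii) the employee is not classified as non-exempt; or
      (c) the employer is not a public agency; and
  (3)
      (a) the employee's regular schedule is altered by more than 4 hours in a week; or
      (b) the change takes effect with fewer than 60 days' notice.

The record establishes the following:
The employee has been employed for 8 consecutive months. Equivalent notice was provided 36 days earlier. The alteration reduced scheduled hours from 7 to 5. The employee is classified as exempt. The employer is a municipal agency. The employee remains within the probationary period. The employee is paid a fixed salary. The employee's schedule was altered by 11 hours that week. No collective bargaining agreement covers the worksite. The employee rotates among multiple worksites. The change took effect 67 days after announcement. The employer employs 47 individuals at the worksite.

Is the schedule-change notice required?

Yes — required.

(a) fixed location — not met.
(i) hours reduced — satisfied.
(A) no recent notice — not met.
(B) no CBA — holds.
(ii): F OR T → true.
(iii) tenure ≥ 6 mo. — holds.
(b) = T AND T AND T = true.
(1): F OR T → true.
(a) not (≥ 22 at site) — not satisfied.
(i) not (past probation) — met.
(ii) not (non-exempt) — met.
So (b) is satisfied (T AND T).
(c) not (public agency) — not satisfied.
So (2) is satisfied (F OR T OR F).
(a) schedule shift > 4h — satisfied.
(b) < 60 days' notice — fails.
So (3) is satisfied (T OR F).
Overall: T AND T AND T → true.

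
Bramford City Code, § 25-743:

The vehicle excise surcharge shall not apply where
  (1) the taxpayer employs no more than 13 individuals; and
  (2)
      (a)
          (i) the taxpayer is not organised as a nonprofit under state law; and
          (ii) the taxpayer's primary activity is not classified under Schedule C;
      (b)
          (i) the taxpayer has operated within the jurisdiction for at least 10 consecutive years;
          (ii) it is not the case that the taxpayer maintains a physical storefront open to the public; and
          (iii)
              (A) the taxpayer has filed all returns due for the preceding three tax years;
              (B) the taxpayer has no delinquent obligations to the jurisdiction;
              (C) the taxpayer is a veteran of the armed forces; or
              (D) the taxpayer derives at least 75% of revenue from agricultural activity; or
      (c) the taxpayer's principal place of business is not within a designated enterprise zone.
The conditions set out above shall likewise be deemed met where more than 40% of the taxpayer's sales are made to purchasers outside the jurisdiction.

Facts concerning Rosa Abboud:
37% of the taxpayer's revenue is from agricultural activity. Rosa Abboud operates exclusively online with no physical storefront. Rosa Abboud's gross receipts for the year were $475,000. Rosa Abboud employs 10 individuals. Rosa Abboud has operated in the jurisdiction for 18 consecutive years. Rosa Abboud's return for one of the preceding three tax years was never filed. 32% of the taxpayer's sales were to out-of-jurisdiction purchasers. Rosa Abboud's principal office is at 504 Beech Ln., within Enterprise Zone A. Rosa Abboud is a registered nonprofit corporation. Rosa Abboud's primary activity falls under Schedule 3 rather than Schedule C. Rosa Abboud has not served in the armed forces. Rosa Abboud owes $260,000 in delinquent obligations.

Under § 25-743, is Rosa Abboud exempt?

(1) ≤ 13 employees — holds.
(i) not (nonprofit) — not satisfied.
(ii) not (Schedule C activity) — met.
(a) = F AND T = false.
(i) ≥ 10 yrs in jurisdiction — met.
(ii) not (has storefront) — holds.
(A) returns current — fails.
(B) no delinquency — not satisfied.
(C) veteran — not satisfied.
(D) ≥75% agricultural — not met.
(iii): F OR F OR F OR F → false.
So (b) is not satisfied (T AND T AND F).
(c) not (in enterprise zone) — not satisfied.
(2): F OR F OR F → false.
Overall: T AND F → false.
Exception (>40% out-of-jur. sales) — not satisfied.
Result: main false OR exception false → false.

No — not exempt.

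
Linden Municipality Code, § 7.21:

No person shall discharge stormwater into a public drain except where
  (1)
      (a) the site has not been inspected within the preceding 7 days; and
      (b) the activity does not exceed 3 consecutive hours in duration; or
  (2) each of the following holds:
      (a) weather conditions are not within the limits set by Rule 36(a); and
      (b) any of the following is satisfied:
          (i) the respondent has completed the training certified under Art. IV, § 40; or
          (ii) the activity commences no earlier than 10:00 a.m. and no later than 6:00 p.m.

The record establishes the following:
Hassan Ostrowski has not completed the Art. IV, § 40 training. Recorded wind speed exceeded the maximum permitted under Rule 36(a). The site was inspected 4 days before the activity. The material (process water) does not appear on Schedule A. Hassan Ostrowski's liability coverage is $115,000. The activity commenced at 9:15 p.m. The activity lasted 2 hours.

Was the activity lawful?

(a) not (site inspected) — not satisfied.
(b) ≤ 3 hrs duration — holds.
(1): F AND T → false.
(a) not (weather ok) — satisfied.
(i) training certified — fails.
(ii) start within hours — fails.
(b) = F OR F = false.
(2): T AND F → false.
Overall = F OR F = false.

No — unlawful.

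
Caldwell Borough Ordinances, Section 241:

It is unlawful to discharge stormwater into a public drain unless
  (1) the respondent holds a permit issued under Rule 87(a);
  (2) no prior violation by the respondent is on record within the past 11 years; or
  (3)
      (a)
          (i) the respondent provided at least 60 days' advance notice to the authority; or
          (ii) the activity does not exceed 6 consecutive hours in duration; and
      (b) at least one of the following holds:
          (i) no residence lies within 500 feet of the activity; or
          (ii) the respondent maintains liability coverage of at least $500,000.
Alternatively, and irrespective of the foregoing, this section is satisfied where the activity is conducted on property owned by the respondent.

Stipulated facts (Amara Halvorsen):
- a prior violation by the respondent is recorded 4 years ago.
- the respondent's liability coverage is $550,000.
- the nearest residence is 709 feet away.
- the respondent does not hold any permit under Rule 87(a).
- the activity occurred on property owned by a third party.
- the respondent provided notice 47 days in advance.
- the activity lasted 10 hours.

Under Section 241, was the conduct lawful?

No — unlawful.

(1) holds permit — not met.
(2) no prior violation — fails.
(i) ≥60 days' notice — not satisfied.
(ii) ≤ 6 hrs duration — not satisfied.
(a): F OR F → false.
(i) no residence in 500 ft — holds.
(ii) coverage ≥ $500,000 — holds.
(b) = T OR T = true.
(3) = F AND T = false.
So Overall is not satisfied (F OR F OR F).
Exception (own property) — not satisfied.
Result: main false OR exception false → false.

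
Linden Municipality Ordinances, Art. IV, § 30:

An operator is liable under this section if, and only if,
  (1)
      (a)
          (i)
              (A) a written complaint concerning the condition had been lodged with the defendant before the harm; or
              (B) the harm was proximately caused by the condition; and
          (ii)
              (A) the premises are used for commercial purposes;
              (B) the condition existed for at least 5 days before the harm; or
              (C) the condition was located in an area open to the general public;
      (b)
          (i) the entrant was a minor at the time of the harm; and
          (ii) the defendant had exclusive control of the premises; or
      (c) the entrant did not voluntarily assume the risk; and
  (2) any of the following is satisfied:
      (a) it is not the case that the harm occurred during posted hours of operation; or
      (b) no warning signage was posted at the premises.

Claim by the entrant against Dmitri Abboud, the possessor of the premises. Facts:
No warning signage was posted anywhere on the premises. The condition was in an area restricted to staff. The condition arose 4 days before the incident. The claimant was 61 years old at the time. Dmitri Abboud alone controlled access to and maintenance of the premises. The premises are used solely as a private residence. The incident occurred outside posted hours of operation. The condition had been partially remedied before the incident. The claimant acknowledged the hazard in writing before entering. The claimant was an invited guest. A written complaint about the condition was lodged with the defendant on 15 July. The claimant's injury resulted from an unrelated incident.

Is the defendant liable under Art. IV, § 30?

No — not liable.

(A) complaint lodged — satisfied.
(B) proximate cause — not met.
So (i) is satisfied (T OR F).
(A) commercial use — fails.
(B) condition ≥5 days old — not satisfied.
(C) public area — not met.
(ii) = F OR F OR F = false.
(a): T AND F → false.
(i) entrant a minor — fails.
(ii) exclusive control — satisfied.
So (b) is not satisfied (F AND T).
(c) no assumed risk — not satisfied.
(1): F OR F OR F → false.
(a) not (during posted hours) — satisfied.
(b) no signage posted — satisfied.
So (2) is satisfied (T OR T).
Overall: F AND T → false.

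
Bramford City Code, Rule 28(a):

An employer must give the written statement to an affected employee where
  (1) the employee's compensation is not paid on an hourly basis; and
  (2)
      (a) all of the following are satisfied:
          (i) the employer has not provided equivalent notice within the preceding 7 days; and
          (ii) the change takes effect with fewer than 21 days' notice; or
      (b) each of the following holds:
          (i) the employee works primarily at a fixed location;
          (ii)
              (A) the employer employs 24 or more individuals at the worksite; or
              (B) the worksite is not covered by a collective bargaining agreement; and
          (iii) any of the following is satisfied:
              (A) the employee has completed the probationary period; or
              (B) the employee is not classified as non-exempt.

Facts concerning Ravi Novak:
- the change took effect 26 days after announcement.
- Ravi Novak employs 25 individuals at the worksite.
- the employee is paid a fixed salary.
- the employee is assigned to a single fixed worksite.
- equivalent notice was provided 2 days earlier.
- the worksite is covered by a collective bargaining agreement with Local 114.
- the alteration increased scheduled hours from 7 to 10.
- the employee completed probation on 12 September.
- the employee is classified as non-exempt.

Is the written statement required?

(1) not (hourly-paid) — satisfied.
(i) no recent notice — fails.
(ii) < 21 days' notice — not met.
(a) = F AND F = false.
(i) fixed location — holds.
(A) ≥ 24 at site — met.
(B) no CBA — not satisfied.
So (ii) is satisfied (T OR F).
(A) past probation — holds.
(B) not (non-exempt) — not met.
(iii): T OR F → true.
So (b) is satisfied (T AND T AND T).
So (2) is satisfied (F OR T).
So Overall is satisfied (T AND T).

Yes — required.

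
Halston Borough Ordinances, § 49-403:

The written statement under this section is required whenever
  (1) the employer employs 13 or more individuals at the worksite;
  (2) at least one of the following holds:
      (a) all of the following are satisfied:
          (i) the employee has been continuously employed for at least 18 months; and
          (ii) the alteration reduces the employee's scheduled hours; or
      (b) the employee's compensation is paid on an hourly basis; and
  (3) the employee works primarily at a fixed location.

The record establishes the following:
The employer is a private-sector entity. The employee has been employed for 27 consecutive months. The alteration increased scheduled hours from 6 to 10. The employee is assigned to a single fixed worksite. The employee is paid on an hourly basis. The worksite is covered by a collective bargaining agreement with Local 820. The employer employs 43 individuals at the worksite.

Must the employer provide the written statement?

Yes — required.

(1) ≥ 13 at site — satisfied.
(i) tenure ≥ 18 mo. — holds.
(ii) hours reduced — not met.
(a): T AND F → false.
(b) hourly-paid — holds.
(2) = F OR T = true.
(3) fixed location — met.
So Overall is satisfied (T AND T AND T).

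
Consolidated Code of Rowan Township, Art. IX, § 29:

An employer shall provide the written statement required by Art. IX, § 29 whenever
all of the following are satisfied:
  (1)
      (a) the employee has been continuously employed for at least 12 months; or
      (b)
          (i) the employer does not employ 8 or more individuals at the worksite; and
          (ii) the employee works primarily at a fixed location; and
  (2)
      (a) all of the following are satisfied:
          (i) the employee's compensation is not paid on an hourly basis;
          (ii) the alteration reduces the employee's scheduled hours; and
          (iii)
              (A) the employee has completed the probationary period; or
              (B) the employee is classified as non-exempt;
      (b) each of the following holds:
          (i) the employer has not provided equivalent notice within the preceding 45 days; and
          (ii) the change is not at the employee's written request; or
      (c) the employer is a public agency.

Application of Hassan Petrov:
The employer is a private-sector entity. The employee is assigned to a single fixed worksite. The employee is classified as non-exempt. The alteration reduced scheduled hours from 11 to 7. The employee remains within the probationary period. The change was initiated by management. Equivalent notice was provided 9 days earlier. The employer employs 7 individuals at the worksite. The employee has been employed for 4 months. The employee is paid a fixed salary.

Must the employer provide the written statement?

Yes — required.

(a) tenure ≥ 12 mo. — not satisfied.
(i) not (≥ 8 at site) — met.
(ii) fixed location — holds.
So (b) is satisfied (T AND T).
(1): F OR T → true.
(i) not (hourly-paid) — satisfied.
(ii) hours reduced — satisfied.
(A) past probation — not met.
(B) non-exempt — met.
(iii) = F OR T = true.
(a): T AND T AND T → true.
(i) no recent notice — not satisfied.
(ii) not employee-requested — met.
So (b) is not satisfied (F AND T).
(c) public agency — not met.
(2) = T OR F OR F = true.
Overall = T AND T = true.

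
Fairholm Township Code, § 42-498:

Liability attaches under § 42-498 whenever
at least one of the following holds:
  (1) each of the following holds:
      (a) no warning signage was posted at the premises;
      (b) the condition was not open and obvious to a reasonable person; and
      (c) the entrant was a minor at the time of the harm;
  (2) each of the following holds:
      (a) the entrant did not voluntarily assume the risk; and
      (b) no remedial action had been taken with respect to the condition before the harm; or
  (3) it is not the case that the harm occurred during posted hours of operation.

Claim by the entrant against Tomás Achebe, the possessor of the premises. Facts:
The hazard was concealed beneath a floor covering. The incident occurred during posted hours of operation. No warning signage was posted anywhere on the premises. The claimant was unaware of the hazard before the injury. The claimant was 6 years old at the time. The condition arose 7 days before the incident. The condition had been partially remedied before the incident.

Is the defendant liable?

(a) no signage posted — holds.
(b) not open/obvious — satisfied.
(c) entrant a minor — holds.
(1) = T AND T AND T = true.
(a) no assumed risk — met.
(b) no remedial action — not met.
(2): T AND F → false.
(3) not (during posted hours) — not met.
Overall = T OR F OR F = true.

Yes — liable.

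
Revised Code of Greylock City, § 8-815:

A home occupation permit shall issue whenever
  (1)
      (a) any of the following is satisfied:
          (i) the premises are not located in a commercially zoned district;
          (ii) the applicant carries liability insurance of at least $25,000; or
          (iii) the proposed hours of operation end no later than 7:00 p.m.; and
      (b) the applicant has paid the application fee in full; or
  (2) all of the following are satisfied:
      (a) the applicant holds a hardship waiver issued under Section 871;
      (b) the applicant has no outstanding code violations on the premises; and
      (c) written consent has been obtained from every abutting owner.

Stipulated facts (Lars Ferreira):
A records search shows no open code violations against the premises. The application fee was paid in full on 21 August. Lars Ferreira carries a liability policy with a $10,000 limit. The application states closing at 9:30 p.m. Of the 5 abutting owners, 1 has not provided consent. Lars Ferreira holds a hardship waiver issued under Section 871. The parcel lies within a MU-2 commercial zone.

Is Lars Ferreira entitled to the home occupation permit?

(i) not (commercially zoned) — not satisfied.
(ii) insurance ≥ $25,000 — fails.
(iii) closes by 7 p.m. — fails.
(a) = F OR F OR F = false.
(b) fee paid — satisfied.
So (1) is not satisfied (F AND T).
(a) hardship waiver — met.
(b) no code violations — met.
(c) all abutters consent — fails.
(2) = T AND T AND F = false.
Overall = F OR F = false.

No — denied.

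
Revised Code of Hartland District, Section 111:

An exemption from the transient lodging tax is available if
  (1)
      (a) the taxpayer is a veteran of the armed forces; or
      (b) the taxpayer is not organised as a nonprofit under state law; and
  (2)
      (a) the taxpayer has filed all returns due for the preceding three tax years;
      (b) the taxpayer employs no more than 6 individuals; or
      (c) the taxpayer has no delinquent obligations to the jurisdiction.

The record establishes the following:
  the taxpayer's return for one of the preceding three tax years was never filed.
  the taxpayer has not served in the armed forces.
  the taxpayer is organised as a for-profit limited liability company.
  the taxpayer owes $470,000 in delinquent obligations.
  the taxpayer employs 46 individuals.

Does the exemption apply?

(a) veteran — not satisfied.
(b) not (nonprofit) — satisfied.
(1): F OR T → true.
(a) returns current — not met.
(b) ≤ 6 employees — not satisfied.
(c) no delinquency — fails.
So (2) is not satisfied (F OR F OR F).
Overall = T AND F = false.

No — not exempt.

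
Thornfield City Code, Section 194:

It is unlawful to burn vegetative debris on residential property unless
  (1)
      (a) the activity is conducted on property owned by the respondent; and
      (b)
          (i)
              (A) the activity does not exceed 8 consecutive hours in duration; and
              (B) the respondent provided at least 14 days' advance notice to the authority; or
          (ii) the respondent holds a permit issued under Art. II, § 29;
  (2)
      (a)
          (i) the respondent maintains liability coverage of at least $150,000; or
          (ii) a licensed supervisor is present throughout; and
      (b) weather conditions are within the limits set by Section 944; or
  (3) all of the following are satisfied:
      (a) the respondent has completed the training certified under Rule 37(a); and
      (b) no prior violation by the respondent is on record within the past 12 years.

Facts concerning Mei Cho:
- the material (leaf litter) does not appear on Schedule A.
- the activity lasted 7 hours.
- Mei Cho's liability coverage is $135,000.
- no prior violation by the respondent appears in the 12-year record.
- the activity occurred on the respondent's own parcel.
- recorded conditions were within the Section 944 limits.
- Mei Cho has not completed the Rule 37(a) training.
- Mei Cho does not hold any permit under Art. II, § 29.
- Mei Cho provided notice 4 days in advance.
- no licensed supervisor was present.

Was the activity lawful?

(a) own property — met.
(A) ≤ 8 hrs duration — satisfied.
(B) ≥14 days' notice — not met.
(i) = T AND F = false.
(ii) holds permit — fails.
So (b) is not satisfied (F OR F).
(1): T AND F → false.
(i) coverage ≥ $150,000 — not met.
(ii) supervisor present — not met.
(a): F OR F → false.
(b) weather ok — holds.
So (2) is not satisfied (F AND T).
(a) training certified — not satisfied.
(b) no prior violation — met.
(3): F AND T → false.
So Overall is not satisfied (F OR F OR F).

No — unlawful.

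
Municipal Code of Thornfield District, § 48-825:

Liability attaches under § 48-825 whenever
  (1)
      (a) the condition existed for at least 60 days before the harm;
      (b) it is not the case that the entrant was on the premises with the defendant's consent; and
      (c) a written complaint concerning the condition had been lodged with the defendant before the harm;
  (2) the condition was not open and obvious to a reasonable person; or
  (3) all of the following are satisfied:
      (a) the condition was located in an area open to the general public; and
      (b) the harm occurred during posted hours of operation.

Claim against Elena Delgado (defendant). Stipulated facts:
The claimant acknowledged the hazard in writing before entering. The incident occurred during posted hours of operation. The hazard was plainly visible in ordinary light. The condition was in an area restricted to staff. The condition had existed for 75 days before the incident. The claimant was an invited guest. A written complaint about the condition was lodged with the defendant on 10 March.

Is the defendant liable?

No — not liable.

(a) condition ≥60 days old — met.
(b) not (consent to enter) — fails.
(c) complaint lodged — satisfied.
(1) = T AND F AND T = false.
(2) not open/obvious — not satisfied.
(a) public area — not met.
(b) during posted hours — met.
(3) = F AND T = false.
So Overall is not satisfied (F OR F OR F).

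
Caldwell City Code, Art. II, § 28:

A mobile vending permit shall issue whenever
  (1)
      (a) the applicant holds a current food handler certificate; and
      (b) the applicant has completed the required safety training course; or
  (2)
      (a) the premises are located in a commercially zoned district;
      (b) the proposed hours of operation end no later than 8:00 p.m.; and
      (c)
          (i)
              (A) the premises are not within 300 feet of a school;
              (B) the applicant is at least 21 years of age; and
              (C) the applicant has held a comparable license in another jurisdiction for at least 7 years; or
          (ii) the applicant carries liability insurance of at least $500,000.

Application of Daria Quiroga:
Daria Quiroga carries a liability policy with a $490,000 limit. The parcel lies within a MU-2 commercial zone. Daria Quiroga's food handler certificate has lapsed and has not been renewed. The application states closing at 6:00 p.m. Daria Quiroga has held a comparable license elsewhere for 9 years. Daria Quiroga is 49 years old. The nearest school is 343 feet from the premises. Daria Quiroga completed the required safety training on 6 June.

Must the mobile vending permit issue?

(a) food handler cert. — not met.
(b) safety training — holds.
So (1) is not satisfied (F AND T).
(a) commercially zoned — satisfied.
(b) closes by 8 p.m. — holds.
(A) ≥300 ft from school — met.
(B) age ≥ 21 — satisfied.
(C) prior license ≥ 7 yr — met.
(i): T AND T AND T → true.
(ii) insurance ≥ $500,000 — fails.
(c) = T OR F = true.
So (2) is satisfied (T AND T AND T).
Overall = F OR T = true.

Yes — granted.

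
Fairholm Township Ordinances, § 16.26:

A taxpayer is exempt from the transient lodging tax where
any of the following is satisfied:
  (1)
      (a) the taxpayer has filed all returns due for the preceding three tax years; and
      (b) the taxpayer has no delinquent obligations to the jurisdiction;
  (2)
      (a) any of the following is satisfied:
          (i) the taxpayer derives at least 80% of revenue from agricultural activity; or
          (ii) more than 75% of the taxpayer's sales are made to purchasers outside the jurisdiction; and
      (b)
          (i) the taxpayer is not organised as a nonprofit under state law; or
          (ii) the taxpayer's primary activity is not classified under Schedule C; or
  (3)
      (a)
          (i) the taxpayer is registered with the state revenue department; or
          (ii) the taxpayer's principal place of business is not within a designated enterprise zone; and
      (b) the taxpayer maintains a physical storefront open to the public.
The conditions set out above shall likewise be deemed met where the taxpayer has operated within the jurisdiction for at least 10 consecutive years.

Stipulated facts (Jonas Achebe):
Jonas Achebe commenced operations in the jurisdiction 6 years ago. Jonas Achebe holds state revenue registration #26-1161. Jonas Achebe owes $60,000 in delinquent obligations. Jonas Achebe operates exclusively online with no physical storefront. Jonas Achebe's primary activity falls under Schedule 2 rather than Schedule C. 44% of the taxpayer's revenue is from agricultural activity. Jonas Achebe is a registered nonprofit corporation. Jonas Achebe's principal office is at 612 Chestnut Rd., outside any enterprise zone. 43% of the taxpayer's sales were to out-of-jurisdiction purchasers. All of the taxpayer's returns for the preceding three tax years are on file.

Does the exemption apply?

(a) returns current — holds.
(b) no delinquency — fails.
(1): T AND F → false.
(i) ≥80% agricultural — not satisfied.
(ii) >75% out-of-jur. sales — not met.
So (a) is not satisfied (F OR F).
(i) not (nonprofit) — fails.
(ii) not (Schedule C activity) — met.
(b): F OR T → true.
So (2) is not satisfied (F AND T).
(i) state-registered — satisfied.
(ii) not (in enterprise zone) — holds.
(a): T OR T → true.
(b) has storefront — fails.
So (3) is not satisfied (T AND F).
Overall = F OR F OR F = false.
Exception (≥ 10 yrs in jurisdiction) — not satisfied.
Result: main false OR exception false → false.

No — not exempt.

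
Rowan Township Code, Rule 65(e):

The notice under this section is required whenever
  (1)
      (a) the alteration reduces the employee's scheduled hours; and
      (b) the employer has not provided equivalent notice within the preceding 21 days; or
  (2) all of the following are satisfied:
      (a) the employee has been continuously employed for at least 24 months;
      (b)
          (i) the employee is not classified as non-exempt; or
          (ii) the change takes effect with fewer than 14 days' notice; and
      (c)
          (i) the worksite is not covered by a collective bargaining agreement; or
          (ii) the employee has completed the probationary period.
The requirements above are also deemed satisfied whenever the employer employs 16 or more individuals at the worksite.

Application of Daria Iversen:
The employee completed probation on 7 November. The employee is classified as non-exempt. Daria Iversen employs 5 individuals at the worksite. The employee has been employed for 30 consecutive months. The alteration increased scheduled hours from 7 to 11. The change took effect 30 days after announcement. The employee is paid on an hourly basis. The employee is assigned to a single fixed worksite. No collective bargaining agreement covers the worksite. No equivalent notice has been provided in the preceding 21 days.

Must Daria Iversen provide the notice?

(a) hours reduced — not satisfied.
(b) no recent notice — holds.
So (1) is not satisfied (F AND T).
(a) tenure ≥ 24 mo. — holds.
(i) not (non-exempt) — fails.
(ii) < 14 days' notice — fails.
(b): F OR F → false.
(i) no CBA — met.
(ii) past probation — satisfied.
(c) = T OR T = true.
So (2) is not satisfied (T AND F AND T).
So Overall is not satisfied (F OR F).
Exception (≥ 16 at site) — not satisfied.
Result: main false OR exception false → false.

No — not required.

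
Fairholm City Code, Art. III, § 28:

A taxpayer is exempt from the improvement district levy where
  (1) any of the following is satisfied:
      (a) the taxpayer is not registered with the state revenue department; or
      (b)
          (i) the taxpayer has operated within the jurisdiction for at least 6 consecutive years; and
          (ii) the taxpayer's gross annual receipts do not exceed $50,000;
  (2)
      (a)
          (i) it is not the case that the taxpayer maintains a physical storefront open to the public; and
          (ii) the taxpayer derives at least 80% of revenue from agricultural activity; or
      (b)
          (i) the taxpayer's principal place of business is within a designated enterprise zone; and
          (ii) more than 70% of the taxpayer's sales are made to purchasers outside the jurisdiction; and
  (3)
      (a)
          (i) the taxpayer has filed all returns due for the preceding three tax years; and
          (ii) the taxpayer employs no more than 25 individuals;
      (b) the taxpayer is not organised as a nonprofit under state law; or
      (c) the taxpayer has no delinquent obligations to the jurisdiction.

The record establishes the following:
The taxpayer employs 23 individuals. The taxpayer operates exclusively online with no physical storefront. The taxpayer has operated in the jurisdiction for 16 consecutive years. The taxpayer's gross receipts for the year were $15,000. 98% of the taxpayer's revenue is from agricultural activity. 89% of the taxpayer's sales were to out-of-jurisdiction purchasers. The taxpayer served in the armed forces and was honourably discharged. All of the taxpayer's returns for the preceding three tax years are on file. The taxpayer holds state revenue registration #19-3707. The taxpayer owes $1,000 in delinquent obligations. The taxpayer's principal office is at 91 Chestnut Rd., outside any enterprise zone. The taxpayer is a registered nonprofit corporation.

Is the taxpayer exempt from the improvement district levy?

(a) not (state-registered) — not satisfied.
(i) ≥ 6 yrs in jurisdiction — satisfied.
(ii) receipts ≤ $50,000 — holds.
(b): T AND T → true.
(1) = F OR T = true.
(i) not (has storefront) — met.
(ii) ≥80% agricultural — holds.
So (a) is satisfied (T AND T).
(i) in enterprise zone — fails.
(ii) >70% out-of-jur. sales — holds.
(b): F AND T → false.
(2) = T OR F = true.
(i) returns current — satisfied.
(ii) ≤ 25 employees — holds.
(a) = T AND T = true.
(b) not (nonprofit) — fails.
(c) no delinquency — fails.
(3) = T OR F OR F = true.
So Overall is satisfied (T AND T AND T).

Yes — exempt.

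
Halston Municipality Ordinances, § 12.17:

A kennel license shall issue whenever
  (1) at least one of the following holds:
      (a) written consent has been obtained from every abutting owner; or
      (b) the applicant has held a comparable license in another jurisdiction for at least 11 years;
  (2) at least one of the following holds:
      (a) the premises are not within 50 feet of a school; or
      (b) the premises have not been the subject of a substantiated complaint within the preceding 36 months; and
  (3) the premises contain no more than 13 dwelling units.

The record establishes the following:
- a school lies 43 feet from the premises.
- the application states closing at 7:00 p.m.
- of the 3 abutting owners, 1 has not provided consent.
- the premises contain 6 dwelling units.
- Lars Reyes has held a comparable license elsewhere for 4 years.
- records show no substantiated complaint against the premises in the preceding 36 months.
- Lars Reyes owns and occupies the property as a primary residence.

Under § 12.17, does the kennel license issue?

No — denied.

(a) all abutters consent — fails.
(b) prior license ≥ 11 yr — fails.
So (1) is not satisfied (F OR F).
(a) ≥50 ft from school — not satisfied.
(b) no complaint in 36 mo. — satisfied.
(2) = F OR T = true.
(3) ≤ 13 units — met.
So Overall is not satisfied (F AND T AND T).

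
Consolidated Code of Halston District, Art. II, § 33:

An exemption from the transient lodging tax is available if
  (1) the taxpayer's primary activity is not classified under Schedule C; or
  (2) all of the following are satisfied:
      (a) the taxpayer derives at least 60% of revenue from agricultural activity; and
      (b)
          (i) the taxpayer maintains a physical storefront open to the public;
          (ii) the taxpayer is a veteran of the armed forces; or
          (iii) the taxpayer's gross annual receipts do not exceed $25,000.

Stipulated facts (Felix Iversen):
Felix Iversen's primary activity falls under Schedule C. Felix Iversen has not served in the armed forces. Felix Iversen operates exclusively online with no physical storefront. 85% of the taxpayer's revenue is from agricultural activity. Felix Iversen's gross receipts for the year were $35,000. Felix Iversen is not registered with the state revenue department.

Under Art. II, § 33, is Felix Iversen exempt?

(1) not (Schedule C activity) — not met.
(a) ≥60% agricultural — holds.
(i) has storefront — not met.
(ii) veteran — not met.
(iii) receipts ≤ $25,000 — not met.
(b) = F OR F OR F = false.
So (2) is not satisfied (T AND F).
Overall = F OR F = false.

No — not exempt.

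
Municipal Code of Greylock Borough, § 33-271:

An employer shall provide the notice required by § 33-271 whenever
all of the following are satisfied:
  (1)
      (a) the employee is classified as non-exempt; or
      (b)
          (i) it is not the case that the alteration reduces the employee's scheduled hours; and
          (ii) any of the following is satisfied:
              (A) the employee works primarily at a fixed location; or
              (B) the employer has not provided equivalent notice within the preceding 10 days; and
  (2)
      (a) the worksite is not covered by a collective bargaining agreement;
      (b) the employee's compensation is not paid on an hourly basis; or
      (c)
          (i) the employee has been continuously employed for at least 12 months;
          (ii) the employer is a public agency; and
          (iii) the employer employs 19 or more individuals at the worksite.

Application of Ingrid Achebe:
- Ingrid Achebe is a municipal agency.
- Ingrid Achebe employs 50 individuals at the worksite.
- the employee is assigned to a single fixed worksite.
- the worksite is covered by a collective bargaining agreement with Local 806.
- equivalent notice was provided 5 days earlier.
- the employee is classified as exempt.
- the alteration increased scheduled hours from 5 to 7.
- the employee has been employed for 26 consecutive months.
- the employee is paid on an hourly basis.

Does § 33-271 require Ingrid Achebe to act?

(a) non-exempt — not satisfied.
(i) not (hours reduced) — holds.
(A) fixed location — satisfied.
(B) no recent notice — not satisfied.
(ii): T OR F → true.
(b): T AND T → true.
So (1) is satisfied (F OR T).
(a) no CBA — not met.
(b) not (hourly-paid) — not met.
(i) tenure ≥ 12 mo. — holds.
(ii) public agency — met.
(iii) ≥ 19 at site — holds.
(c): T AND T AND T → true.
So (2) is satisfied (F OR F OR T).
So Overall is satisfied (T AND T).

Yes — required.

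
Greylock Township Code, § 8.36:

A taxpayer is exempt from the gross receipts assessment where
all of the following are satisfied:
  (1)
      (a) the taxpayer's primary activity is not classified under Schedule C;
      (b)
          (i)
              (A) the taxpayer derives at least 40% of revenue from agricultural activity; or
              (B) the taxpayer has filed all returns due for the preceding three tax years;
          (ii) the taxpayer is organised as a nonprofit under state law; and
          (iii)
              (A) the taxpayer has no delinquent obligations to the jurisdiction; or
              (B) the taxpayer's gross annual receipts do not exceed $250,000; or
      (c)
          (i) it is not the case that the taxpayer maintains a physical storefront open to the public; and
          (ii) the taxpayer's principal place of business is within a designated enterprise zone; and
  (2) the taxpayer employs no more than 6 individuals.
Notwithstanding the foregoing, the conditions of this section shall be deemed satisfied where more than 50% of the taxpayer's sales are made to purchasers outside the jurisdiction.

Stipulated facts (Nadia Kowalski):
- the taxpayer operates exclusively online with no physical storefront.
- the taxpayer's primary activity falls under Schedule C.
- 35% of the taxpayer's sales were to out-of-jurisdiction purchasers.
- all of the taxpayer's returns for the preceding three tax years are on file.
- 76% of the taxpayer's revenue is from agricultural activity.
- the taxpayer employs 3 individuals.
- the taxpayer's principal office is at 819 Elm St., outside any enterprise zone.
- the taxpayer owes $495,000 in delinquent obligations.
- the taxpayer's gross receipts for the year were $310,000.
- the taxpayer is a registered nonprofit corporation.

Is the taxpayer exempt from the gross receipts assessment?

(a) not (Schedule C activity) — not satisfied.
(A) ≥40% agricultural — holds.
(B) returns current — met.
(i) = T OR T = true.
(ii) nonprofit — satisfied.
(A) no delinquency — not satisfied.
(B) receipts ≤ $250,000 — not met.
(iii) = F OR F = false.
(b) = T AND T AND F = false.
(i) not (has storefront) — met.
(ii) in enterprise zone — fails.
So (c) is not satisfied (T AND F).
(1) = F OR F OR F = false.
(2) ≤ 6 employees — met.
So Overall is not satisfied (F AND T).
Exception (>50% out-of-jur. sales) — not satisfied.
Result: main false OR exception false → false.

No — not exempt.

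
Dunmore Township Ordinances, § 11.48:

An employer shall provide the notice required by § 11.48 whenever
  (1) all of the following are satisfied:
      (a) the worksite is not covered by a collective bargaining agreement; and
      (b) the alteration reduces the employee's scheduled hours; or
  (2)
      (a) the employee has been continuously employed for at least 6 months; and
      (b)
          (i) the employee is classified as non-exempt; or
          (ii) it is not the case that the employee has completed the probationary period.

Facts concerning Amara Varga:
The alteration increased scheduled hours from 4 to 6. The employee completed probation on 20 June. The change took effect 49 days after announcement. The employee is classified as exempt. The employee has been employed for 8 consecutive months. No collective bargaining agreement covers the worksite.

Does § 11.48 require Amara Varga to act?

No — not required.

(a) no CBA — holds.
(b) hours reduced — not satisfied.
(1) = T AND F = false.
(a) tenure ≥ 6 mo. — satisfied.
(i) non-exempt — not met.
(ii) not (past probation) — not met.
(b): F OR F → false.
(2): T AND F → false.
So Overall is not satisfied (F OR F).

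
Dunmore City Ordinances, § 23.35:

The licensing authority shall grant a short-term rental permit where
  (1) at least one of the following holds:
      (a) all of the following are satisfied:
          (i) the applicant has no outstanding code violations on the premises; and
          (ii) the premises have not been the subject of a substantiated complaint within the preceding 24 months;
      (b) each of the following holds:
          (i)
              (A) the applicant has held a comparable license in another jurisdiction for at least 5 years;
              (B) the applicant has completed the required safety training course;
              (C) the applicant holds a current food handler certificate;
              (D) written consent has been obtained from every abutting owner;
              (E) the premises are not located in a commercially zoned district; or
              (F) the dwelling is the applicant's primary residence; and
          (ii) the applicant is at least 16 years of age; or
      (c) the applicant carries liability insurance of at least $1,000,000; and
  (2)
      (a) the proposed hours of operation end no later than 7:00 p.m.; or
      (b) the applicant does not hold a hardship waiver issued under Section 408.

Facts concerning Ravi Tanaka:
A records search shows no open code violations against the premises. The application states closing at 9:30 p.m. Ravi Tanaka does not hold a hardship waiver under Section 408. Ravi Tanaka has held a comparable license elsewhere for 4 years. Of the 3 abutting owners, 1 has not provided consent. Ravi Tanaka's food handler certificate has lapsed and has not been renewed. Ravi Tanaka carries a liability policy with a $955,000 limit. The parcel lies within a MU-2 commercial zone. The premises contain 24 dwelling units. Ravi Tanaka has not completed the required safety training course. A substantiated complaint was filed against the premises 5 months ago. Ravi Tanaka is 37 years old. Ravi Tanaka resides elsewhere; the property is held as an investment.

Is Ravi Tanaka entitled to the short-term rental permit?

No — denied.

(i) no code violations — satisfied.
(ii) no complaint in 24 mo. — not satisfied.
(a): T AND F → false.
(A) prior license ≥ 5 yr — not met.
(B) safety training — not met.
(C) food handler cert. — not satisfied.
(D) all abutters consent — not satisfied.
(E) not (commercially zoned) — not met.
(F) primary residence — fails.
(i): F OR F OR F OR F OR F OR F → false.
(ii) age ≥ 16 — holds.
(b) = F AND T = false.
(c) insurance ≥ $1,000,000 — fails.
So (1) is not satisfied (F OR F OR F).
(a) closes by 7 p.m. — not met.
(b) not (hardship waiver) — satisfied.
(2) = F OR T = true.
Overall: F AND T → false.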